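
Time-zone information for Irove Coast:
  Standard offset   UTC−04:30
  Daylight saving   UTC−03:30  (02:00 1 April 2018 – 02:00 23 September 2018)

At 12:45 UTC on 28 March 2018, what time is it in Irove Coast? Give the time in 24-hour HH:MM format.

08:15

At the standard offset (UTC−04:30), 12:45 UTC − 4h30m = 08:15 Irove Coast standard time.
Daylight saving runs 1 April – 23 September; the standard-time date in Irove Coast, 28 March 2018, is outside that window, so Irove Coast is on standard time at UTC−04:30.
12:45 UTC − 4h30m = 08:15 local.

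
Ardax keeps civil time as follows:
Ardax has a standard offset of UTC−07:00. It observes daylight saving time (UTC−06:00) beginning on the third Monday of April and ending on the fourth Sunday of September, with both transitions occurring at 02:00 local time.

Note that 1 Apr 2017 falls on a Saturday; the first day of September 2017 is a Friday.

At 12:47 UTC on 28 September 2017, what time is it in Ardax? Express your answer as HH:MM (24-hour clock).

1 April 2017 is a Saturday, so the first Monday is April 3 and the third is April 17.
1 September 2017 is a Friday, so the first Sunday is September 3 and the fourth is September 24.
At the standard offset (UTC−07:00), 12:47 UTC − 7h = 05:47 Ardax standard time.
Daylight saving runs 17 April – 24 September; the standard-time date in Ardax, 28 September 2017, is outside that window, so Ardax is on standard time at UTC−07:00.
12:47 UTC − 7h = 05:47 local.

05:47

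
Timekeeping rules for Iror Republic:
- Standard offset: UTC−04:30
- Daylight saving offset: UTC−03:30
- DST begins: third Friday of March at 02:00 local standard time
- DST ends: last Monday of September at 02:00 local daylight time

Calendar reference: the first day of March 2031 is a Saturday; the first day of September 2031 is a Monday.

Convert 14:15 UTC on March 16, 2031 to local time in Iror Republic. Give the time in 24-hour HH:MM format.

09:45

1 March 2031 is a Saturday, so the first Friday is March 7 and the third is March 21.
1 September 2031 is a Monday, so Mondays fall on 1, 8, 15, 22, 29; the last is September 29.
At the standard offset (UTC−04:30), 14:15 UTC − 4h30m = 09:45 Iror Republic standard time.
The standard-time date in Iror Republic, March 16, 2031, does not fall between 21 March and 29 September, so daylight saving is not in effect and Iror Republic is at UTC−04:30.
14:15 UTC − 4h30m = 09:45 local.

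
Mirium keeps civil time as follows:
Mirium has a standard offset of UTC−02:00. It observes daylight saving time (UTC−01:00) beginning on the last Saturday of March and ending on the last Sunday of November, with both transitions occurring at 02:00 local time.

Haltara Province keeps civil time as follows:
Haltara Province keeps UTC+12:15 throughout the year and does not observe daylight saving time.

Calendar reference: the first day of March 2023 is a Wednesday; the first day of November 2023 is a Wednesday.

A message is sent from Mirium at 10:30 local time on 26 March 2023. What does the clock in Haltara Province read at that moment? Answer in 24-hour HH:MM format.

23:45

1 March 2023 is a Wednesday, so Saturdays fall on 4, 11, 18, 25; the last is March 25.
1 November 2023 is a Wednesday, so Sundays fall on 5, 12, 19, 26; the last is November 26.
26 March 2023 falls between 25 March and 26 November, so daylight saving is in effect and Mirium is at UTC−01:00.
10:30 Mirium + 1h = 11:30 UTC.
Haltara Province stays on UTC+12:15 all year.
11:30 UTC + 12h15m = 23:45 Haltara Province.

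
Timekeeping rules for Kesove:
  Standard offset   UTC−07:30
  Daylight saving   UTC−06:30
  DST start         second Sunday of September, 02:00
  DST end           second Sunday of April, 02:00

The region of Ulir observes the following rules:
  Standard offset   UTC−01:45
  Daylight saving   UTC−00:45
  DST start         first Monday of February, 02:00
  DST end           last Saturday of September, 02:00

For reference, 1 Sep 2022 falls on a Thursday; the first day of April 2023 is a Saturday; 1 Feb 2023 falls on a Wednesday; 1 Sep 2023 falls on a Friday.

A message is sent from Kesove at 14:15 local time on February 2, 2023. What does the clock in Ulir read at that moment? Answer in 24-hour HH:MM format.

19:00

1 September 2022 is a Thursday, so the first Sunday is September 4 and the second is September 11.
1 April 2023 is a Saturday, so the first Sunday is April 2 and the second is April 9.
February 2, 2023 lies within the daylight-saving period (11 September 2022 – 9 April 2023), so Kesove is on daylight time, UTC−06:30.
14:15 Kesove + 6h30m = 20:45 UTC.
1 February 2023 is a Wednesday, so the first Monday is February 6.
1 September 2023 is a Friday, so Saturdays fall on 2, 9, 16, 23, 30; the last is September 30.
At the standard offset (UTC−01:45), 20:45 UTC − 1h45m = 19:00 Ulir standard time.
The standard-time date in Ulir, February 2, 2023, is outside the daylight-saving period (6 February – 30 September), so Ulir is on standard time, UTC−01:45.
20:45 UTC − 1h45m = 19:00 Ulir.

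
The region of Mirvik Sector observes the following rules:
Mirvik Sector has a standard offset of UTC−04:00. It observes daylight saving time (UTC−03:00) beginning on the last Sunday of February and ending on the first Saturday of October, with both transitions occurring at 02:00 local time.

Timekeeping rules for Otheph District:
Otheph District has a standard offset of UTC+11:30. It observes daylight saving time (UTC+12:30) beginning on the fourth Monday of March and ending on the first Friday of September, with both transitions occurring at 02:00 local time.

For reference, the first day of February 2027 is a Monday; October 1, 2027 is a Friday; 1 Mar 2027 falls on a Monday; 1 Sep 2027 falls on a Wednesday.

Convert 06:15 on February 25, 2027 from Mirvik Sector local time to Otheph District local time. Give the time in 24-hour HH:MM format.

1 February 2027 is a Monday, so Sundays fall on 7, 14, 21, 28; the last is February 28.
1 October 2027 is a Friday, so the first Saturday is October 2.
February 25, 2027 is outside the daylight-saving period (28 February – 2 October), so Mirvik Sector is on standard time, UTC−04:00.
06:15 Mirvik Sector + 4h = 10:15 UTC.
1 March 2027 is a Monday, so the first Monday is March 1 and the fourth is March 22.
1 September 2027 is a Wednesday, so the first Friday is September 3.
At the standard offset (UTC+11:30), 10:15 UTC + 11h30m = 21:45 Otheph District standard time.
The standard-time date in Otheph District, February 25, 2027, is outside the daylight-saving period (22 March – 3 September), so Otheph District is on standard time, UTC+11:30.
10:15 UTC + 11h30m = 21:45 Otheph District.

21:45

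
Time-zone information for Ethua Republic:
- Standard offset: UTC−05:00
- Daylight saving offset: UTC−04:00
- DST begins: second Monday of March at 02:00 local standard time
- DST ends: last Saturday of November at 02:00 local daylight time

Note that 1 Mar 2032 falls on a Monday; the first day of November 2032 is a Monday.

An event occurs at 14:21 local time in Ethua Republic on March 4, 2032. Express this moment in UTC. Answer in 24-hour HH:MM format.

19:21

1 March 2032 is a Monday, so the first Monday is March 1 and the second is March 8.
1 November 2032 is a Monday, so Saturdays fall on 6, 13, 20, 27; the last is November 27.
March 4, 2032 is outside the daylight-saving period (8 March – 27 November), so Ethua Republic is on standard time, UTC−05:00.
14:21 local + 5h = 19:21 UTC.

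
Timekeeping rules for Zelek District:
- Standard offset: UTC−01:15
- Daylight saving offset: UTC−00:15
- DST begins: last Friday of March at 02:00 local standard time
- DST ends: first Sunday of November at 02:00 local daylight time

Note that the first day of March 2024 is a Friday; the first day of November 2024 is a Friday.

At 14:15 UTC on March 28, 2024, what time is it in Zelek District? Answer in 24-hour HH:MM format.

13:00

1 March 2024 is a Friday, so Fridays fall on 1, 8, 15, 22, 29; the last is March 29.
1 November 2024 is a Friday, so the first Sunday is November 3.
At the standard offset (UTC−01:15), 14:15 UTC − 1h15m = 13:00 Zelek District standard time.
The standard-time date in Zelek District, March 28, 2024, is outside the daylight-saving period (29 March – 3 November), so Zelek District is on standard time, UTC−01:15.
14:15 UTC − 1h15m = 13:00 local.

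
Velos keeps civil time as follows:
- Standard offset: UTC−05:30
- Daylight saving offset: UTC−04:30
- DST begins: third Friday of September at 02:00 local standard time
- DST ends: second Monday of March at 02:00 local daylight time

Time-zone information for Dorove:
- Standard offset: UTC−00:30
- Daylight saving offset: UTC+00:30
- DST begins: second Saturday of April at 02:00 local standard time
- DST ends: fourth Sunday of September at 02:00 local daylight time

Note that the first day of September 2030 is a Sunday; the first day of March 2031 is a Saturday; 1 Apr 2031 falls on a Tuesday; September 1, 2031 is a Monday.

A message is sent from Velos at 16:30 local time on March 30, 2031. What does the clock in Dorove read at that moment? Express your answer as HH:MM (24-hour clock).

21:30

1 September 2030 is a Sunday, so the first Friday is September 6 and the third is September 20.
1 March 2031 is a Saturday, so the first Monday is March 3 and the second is March 10.
March 30, 2031 is outside the daylight-saving period (20 September 2030 – 10 March 2031), so Velos is on standard time, UTC−05:30.
16:30 Velos + 5h30m = 22:00 UTC.
1 April 2031 is a Tuesday, so the first Saturday is April 5 and the second is April 12.
1 September 2031 is a Monday, so the first Sunday is September 7 and the fourth is September 28.
At the standard offset (UTC−00:30), 22:00 UTC − 0h30m = 21:30 Dorove standard time.
Daylight saving runs 12 April – 28 September; the standard-time date in Dorove, March 30, 2031, is outside that window, so Dorove is on standard time at UTC−00:30.
22:00 UTC − 0h30m = 21:30 Dorove.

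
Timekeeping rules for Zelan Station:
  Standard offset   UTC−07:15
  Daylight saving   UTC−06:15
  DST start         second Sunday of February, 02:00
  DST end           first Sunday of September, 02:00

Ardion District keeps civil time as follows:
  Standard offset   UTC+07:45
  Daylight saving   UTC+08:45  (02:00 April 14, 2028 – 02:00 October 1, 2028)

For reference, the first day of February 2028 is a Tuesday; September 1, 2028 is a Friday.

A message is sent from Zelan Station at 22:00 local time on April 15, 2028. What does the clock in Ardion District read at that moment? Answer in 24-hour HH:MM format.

1 February 2028 is a Tuesday, so the first Sunday is February 6 and the second is February 13.
1 September 2028 is a Friday, so the first Sunday is September 3.
April 15, 2028 falls between 13 February and 3 September, so daylight saving is in effect and Zelan Station is at UTC−06:15.
22:00 Zelan Station + 6h15m = 04:15 UTC (rolling into the next day, 16 April 2028).
At the standard offset (UTC+07:45), 04:15 UTC + 7h45m = 12:00 Ardion District standard time.
The standard-time date in Ardion District, April 16, 2028, lies within the daylight-saving period (14 April – 1 October), so Ardion District is on daylight time, UTC+08:45.
04:15 UTC + 8h45m = 13:00 Ardion District.

13:00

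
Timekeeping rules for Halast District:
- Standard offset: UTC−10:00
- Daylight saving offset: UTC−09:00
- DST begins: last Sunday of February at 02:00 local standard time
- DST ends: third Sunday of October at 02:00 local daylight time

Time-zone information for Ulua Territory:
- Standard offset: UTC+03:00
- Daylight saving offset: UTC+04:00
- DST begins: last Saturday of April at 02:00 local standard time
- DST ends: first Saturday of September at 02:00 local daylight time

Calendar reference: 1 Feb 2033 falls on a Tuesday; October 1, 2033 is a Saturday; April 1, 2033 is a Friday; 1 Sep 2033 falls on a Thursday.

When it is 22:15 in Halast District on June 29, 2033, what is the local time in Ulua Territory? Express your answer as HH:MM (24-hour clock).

11:15

1 February 2033 is a Tuesday, so Sundays fall on 6, 13, 20, 27; the last is February 27.
1 October 2033 is a Saturday, so the first Sunday is October 2 and the third is October 16.
Daylight saving runs 27 February – 16 October; June 29, 2033 is inside that window, so Halast District is at UTC−09:00.
22:15 Halast District + 9h = 07:15 UTC (rolling into the next day, 30 June 2033).
1 April 2033 is a Friday, so Saturdays fall on 2, 9, 16, 23, 30; the last is April 30.
1 September 2033 is a Thursday, so the first Saturday is September 3.
At the standard offset (UTC+03:00), 07:15 UTC + 3h = 10:15 Ulua Territory standard time.
The standard-time date in Ulua Territory, June 30, 2033, lies within the daylight-saving period (30 April – 3 September), so Ulua Territory is on daylight time, UTC+04:00.
07:15 UTC + 4h = 11:15 Ulua Territory.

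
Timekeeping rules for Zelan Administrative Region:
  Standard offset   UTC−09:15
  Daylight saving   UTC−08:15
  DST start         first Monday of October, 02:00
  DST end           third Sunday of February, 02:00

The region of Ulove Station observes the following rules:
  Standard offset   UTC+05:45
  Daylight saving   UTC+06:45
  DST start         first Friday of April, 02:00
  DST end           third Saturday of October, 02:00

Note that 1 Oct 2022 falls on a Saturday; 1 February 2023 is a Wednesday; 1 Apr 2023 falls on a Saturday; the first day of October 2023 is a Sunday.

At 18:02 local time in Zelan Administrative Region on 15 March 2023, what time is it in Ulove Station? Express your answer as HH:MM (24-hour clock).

09:02

1 October 2022 is a Saturday, so the first Monday is October 3.
1 February 2023 is a Wednesday, so the first Sunday is February 5 and the third is February 19.
Daylight saving runs 3 October 2022 – 19 February 2023; 15 March 2023 is outside that window, so Zelan Administrative Region is on standard time at UTC−09:15.
18:02 Zelan Administrative Region + 9h15m = 03:17 UTC (rolling into the next day, 16 March 2023).
1 April 2023 is a Saturday, so the first Friday is April 7.
1 October 2023 is a Sunday, so the first Saturday is October 7 and the third is October 21.
At the standard offset (UTC+05:45), 03:17 UTC + 5h45m = 09:02 Ulove Station standard time.
The standard-time date in Ulove Station, 16 March 2023, is outside the daylight-saving period (7 April – 21 October), so Ulove Station is on standard time, UTC+05:45.
03:17 UTC + 5h45m = 09:02 Ulove Station.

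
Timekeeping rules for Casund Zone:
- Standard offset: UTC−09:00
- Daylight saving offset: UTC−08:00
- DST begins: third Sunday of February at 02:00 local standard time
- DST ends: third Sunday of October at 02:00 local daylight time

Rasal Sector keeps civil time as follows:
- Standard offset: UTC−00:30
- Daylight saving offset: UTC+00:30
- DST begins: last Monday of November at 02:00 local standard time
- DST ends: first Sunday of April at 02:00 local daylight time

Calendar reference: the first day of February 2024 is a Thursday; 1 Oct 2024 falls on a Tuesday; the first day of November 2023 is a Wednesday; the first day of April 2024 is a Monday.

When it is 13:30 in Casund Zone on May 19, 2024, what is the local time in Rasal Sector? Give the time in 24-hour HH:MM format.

1 February 2024 is a Thursday, so the first Sunday is February 4 and the third is February 18.
1 October 2024 is a Tuesday, so the first Sunday is October 6 and the third is October 20.
May 19, 2024 lies within the daylight-saving period (18 February – 20 October), so Casund Zone is on daylight time, UTC−08:00.
13:30 Casund Zone + 8h = 21:30 UTC.
1 November 2023 is a Wednesday, so Mondays fall on 6, 13, 20, 27; the last is November 27.
1 April 2024 is a Monday, so the first Sunday is April 7.
At the standard offset (UTC−00:30), 21:30 UTC − 0h30m = 21:00 Rasal Sector standard time.
The standard-time date in Rasal Sector, May 19, 2024, is outside the daylight-saving period (27 November 2023 – 7 April 2024), so Rasal Sector is on standard time, UTC−00:30.
21:30 UTC − 0h30m = 21:00 Rasal Sector.

21:00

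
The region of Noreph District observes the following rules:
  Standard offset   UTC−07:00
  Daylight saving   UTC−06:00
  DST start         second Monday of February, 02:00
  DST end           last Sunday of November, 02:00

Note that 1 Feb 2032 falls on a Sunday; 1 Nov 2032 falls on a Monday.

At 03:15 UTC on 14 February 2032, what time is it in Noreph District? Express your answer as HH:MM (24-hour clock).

1 February 2032 is a Sunday, so the first Monday is February 2 and the second is February 9.
1 November 2032 is a Monday, so Sundays fall on 7, 14, 21, 28; the last is November 28.
At the standard offset (UTC−07:00), 03:15 UTC − 7h = 20:15 Noreph District standard time (rolling into the previous day, 13 February 2032).
The standard-time date in Noreph District, 13 February 2032, falls between 9 February and 28 November, so daylight saving is in effect and Noreph District is at UTC−06:00.
03:15 UTC − 6h = 21:15 local (rolling into the previous day, 13 February 2032).

21:15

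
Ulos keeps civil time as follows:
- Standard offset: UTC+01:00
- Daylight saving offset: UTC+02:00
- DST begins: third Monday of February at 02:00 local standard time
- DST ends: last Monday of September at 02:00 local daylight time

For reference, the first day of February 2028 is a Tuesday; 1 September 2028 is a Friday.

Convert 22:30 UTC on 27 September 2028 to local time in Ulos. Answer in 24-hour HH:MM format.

23:30

1 February 2028 is a Tuesday, so the first Monday is February 7 and the third is February 21.
1 September 2028 is a Friday, so Mondays fall on 4, 11, 18, 25; the last is September 25.
At the standard offset (UTC+01:00), 22:30 UTC + 1h = 23:30 Ulos standard time.
Daylight saving runs 21 February – 25 September; the standard-time date in Ulos, 27 September 2028, is outside that window, so Ulos is on standard time at UTC+01:00.
22:30 UTC + 1h = 23:30 local.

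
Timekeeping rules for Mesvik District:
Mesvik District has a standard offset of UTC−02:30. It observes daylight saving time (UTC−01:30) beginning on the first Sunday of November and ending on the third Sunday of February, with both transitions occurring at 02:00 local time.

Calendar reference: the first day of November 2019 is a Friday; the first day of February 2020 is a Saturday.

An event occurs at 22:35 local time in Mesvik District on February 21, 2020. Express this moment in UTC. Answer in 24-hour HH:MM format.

1 November 2019 is a Friday, so the first Sunday is November 3.
1 February 2020 is a Saturday, so the first Sunday is February 2 and the third is February 16.
Daylight saving runs 3 November 2019 – 16 February 2020; February 21, 2020 is outside that window, so Mesvik District is on standard time at UTC−02:30.
22:35 local + 2h30m = 01:05 UTC (rolling into the next day, 22 February 2020).

01:05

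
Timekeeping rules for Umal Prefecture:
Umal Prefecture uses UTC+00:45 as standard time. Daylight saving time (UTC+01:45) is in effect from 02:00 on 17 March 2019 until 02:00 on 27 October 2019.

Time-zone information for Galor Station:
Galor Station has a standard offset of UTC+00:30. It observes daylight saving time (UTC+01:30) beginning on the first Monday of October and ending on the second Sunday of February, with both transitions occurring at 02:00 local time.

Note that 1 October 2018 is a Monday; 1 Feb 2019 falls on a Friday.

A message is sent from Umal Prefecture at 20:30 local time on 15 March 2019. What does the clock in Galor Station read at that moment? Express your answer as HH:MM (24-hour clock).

15 March 2019 is outside the daylight-saving period (17 March – 27 October), so Umal Prefecture is on standard time, UTC+00:45.
20:30 Umal Prefecture − 0h45m = 19:45 UTC.
1 October 2018 is a Monday, so the first Monday is October 1.
1 February 2019 is a Friday, so the first Sunday is February 3 and the second is February 10.
At the standard offset (UTC+00:30), 19:45 UTC + 0h30m = 20:15 Galor Station standard time.
The standard-time date in Galor Station, 15 March 2019, does not fall between 1 October 2018 and 10 February 2019, so daylight saving is not in effect and Galor Station is at UTC+00:30.
19:45 UTC + 0h30m = 20:15 Galor Station.

20:15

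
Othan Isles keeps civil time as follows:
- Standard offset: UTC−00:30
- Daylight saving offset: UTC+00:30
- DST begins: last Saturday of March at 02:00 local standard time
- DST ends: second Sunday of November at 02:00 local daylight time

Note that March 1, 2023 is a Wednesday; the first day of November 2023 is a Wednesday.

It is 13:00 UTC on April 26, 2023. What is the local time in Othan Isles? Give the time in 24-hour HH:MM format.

13:30

1 March 2023 is a Wednesday, so Saturdays fall on 4, 11, 18, 25; the last is March 25.
1 November 2023 is a Wednesday, so the first Sunday is November 5 and the second is November 12.
At the standard offset (UTC−00:30), 13:00 UTC − 0h30m = 12:30 Othan Isles standard time.
The standard-time date in Othan Isles, April 26, 2023, falls between 25 March and 12 November, so daylight saving is in effect and Othan Isles is at UTC+00:30.
13:00 UTC + 0h30m = 13:30 local.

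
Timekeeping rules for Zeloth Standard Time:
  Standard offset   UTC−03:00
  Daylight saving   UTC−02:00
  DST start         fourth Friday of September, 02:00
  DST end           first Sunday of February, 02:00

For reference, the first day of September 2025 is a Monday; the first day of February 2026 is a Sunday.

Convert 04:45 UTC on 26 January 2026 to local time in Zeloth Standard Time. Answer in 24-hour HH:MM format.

1 September 2025 is a Monday, so the first Friday is September 5 and the fourth is September 26.
1 February 2026 is a Sunday, so the first Sunday is February 1.
At the standard offset (UTC−03:00), 04:45 UTC − 3h = 01:45 Zeloth Standard Time standard time.
The standard-time date in Zeloth Standard Time, 26 January 2026, falls between 26 September 2025 and 1 February 2026, so daylight saving is in effect and Zeloth Standard Time is at UTC−02:00.
04:45 UTC − 2h = 02:45 local.

02:45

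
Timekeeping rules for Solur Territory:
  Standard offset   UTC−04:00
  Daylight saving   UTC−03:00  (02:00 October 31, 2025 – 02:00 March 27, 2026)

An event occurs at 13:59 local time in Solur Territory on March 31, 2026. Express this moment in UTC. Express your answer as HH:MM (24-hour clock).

March 31, 2026 does not fall between 31 October 2025 and 27 March 2026, so daylight saving is not in effect and Solur Territory is at UTC−04:00.
13:59 local + 4h = 17:59 UTC.

17:59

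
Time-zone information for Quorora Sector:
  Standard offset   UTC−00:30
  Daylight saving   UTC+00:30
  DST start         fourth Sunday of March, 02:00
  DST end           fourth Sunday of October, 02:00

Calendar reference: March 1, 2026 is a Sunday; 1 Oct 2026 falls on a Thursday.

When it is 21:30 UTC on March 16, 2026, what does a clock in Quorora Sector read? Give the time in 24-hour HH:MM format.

21:00

1 March 2026 is a Sunday, so the first Sunday is March 1 and the fourth is March 22.
1 October 2026 is a Thursday, so the first Sunday is October 4 and the fourth is October 25.
At the standard offset (UTC−00:30), 21:30 UTC − 0h30m = 21:00 Quorora Sector standard time.
Daylight saving runs 22 March – 25 October; the standard-time date in Quorora Sector, March 16, 2026, is outside that window, so Quorora Sector is on standard time at UTC−00:30.
21:30 UTC − 0h30m = 21:00 local.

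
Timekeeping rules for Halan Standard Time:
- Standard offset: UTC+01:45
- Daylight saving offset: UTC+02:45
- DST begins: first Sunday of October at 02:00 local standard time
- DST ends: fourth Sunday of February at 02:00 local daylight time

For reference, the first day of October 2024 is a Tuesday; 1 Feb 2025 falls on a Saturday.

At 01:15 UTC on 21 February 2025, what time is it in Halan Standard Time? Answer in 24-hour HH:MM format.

04:00

1 October 2024 is a Tuesday, so the first Sunday is October 6.
1 February 2025 is a Saturday, so the first Sunday is February 2 and the fourth is February 23.
At the standard offset (UTC+01:45), 01:15 UTC + 1h45m = 03:00 Halan Standard Time standard time.
Daylight saving runs 6 October 2024 – 23 February 2025; the standard-time date in Halan Standard Time, 21 February 2025, is inside that window, so Halan Standard Time is at UTC+02:45.
01:15 UTC + 2h45m = 04:00 local.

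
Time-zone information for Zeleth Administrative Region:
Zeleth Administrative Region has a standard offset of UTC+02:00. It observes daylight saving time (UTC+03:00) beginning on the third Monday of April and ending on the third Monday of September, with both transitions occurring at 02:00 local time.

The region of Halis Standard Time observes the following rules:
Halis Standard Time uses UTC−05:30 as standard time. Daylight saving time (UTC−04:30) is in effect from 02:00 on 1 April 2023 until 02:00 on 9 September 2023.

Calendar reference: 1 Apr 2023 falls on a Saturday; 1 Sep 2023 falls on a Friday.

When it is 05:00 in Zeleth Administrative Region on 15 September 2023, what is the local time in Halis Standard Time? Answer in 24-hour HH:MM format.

20:30

1 April 2023 is a Saturday, so the first Monday is April 3 and the third is April 17.
1 September 2023 is a Friday, so the first Monday is September 4 and the third is September 18.
15 September 2023 falls between 17 April and 18 September, so daylight saving is in effect and Zeleth Administrative Region is at UTC+03:00.
05:00 Zeleth Administrative Region − 3h = 02:00 UTC.
At the standard offset (UTC−05:30), 02:00 UTC − 5h30m = 20:30 Halis Standard Time standard time (rolling into the previous day, 14 September 2023).
The standard-time date in Halis Standard Time, 14 September 2023, does not fall between 1 April and 9 September, so daylight saving is not in effect and Halis Standard Time is at UTC−05:30.
02:00 UTC − 5h30m = 20:30 Halis Standard Time (rolling into the previous day, 14 September 2023).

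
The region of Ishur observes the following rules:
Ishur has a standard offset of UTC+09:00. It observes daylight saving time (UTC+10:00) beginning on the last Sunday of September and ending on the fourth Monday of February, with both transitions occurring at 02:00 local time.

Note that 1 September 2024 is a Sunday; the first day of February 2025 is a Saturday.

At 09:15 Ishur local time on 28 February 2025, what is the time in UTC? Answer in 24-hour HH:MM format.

1 September 2024 is a Sunday, so Sundays fall on 1, 8, 15, 22, 29; the last is September 29.
1 February 2025 is a Saturday, so the first Monday is February 3 and the fourth is February 24.
28 February 2025 is outside the daylight-saving period (29 September 2024 – 24 February 2025), so Ishur is on standard time, UTC+09:00.
09:15 local − 9h = 00:15 UTC.

00:15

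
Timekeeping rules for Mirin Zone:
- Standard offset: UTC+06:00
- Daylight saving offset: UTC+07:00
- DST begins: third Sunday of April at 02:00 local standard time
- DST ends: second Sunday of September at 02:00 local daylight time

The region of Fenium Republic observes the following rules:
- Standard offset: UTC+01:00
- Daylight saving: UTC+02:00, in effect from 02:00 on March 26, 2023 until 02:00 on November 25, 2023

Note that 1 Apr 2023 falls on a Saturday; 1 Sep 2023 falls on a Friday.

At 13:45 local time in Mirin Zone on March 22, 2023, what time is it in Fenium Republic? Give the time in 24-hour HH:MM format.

08:45

1 April 2023 is a Saturday, so the first Sunday is April 2 and the third is April 16.
1 September 2023 is a Friday, so the first Sunday is September 3 and the second is September 10.
March 22, 2023 does not fall between 16 April and 10 September, so daylight saving is not in effect and Mirin Zone is at UTC+06:00.
13:45 Mirin Zone − 6h = 07:45 UTC.
At the standard offset (UTC+01:00), 07:45 UTC + 1h = 08:45 Fenium Republic standard time.
Daylight saving runs 26 March – 25 November; the standard-time date in Fenium Republic, March 22, 2023, is outside that window, so Fenium Republic is on standard time at UTC+01:00.
07:45 UTC + 1h = 08:45 Fenium Republic.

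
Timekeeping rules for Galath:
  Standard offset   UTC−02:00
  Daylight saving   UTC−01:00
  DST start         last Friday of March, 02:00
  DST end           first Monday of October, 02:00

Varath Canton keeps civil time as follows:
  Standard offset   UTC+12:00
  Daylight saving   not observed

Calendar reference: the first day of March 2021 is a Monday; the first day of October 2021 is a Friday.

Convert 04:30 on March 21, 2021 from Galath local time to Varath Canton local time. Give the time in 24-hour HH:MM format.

18:30

1 March 2021 is a Monday, so Fridays fall on 5, 12, 19, 26; the last is March 26.
1 October 2021 is a Friday, so the first Monday is October 4.
Daylight saving runs 26 March – 4 October; March 21, 2021 is outside that window, so Galath is on standard time at UTC−02:00.
04:30 Galath + 2h = 06:30 UTC.
Varath Canton stays on UTC+12:00 all year.
06:30 UTC + 12h = 18:30 Varath Canton.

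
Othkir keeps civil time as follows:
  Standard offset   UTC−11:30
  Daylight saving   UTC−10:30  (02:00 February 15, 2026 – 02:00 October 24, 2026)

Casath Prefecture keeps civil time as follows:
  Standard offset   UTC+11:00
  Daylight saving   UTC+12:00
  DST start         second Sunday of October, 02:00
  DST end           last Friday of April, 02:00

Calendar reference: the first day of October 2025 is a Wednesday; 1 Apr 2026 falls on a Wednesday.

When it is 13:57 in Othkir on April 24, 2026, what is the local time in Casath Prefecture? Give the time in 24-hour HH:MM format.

11:27

April 24, 2026 lies within the daylight-saving period (15 February – 24 October), so Othkir is on daylight time, UTC−10:30.
13:57 Othkir + 10h30m = 00:27 UTC (rolling into the next day, 25 April 2026).
1 October 2025 is a Wednesday, so the first Sunday is October 5 and the second is October 12.
1 April 2026 is a Wednesday, so Fridays fall on 3, 10, 17, 24; the last is April 24.
At the standard offset (UTC+11:00), 00:27 UTC + 11h = 11:27 Casath Prefecture standard time.
Daylight saving runs 12 October 2025 – 24 April 2026; the standard-time date in Casath Prefecture, April 25, 2026, is outside that window, so Casath Prefecture is on standard time at UTC+11:00.
00:27 UTC + 11h = 11:27 Casath Prefecture.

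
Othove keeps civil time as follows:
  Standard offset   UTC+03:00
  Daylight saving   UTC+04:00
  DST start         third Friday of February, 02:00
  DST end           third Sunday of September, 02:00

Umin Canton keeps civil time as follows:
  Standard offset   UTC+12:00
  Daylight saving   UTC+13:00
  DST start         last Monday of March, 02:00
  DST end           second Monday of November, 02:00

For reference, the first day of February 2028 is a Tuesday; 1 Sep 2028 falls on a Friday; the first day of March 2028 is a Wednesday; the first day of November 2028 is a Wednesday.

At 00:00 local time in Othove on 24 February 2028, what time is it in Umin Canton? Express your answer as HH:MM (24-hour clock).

1 February 2028 is a Tuesday, so the first Friday is February 4 and the third is February 18.
1 September 2028 is a Friday, so the first Sunday is September 3 and the third is September 17.
24 February 2028 lies within the daylight-saving period (18 February – 17 September), so Othove is on daylight time, UTC+04:00.
00:00 Othove − 4h = 20:00 UTC (rolling into the previous day, 23 February 2028).
1 March 2028 is a Wednesday, so Mondays fall on 6, 13, 20, 27; the last is March 27.
1 November 2028 is a Wednesday, so the first Monday is November 6 and the second is November 13.
At the standard offset (UTC+12:00), 20:00 UTC + 12h = 08:00 Umin Canton standard time (rolling into the next day, 24 February 2028).
The standard-time date in Umin Canton, 24 February 2028, does not fall between 27 March and 13 November, so daylight saving is not in effect and Umin Canton is at UTC+12:00.
20:00 UTC + 12h = 08:00 Umin Canton (rolling into the next day, 24 February 2028).

08:00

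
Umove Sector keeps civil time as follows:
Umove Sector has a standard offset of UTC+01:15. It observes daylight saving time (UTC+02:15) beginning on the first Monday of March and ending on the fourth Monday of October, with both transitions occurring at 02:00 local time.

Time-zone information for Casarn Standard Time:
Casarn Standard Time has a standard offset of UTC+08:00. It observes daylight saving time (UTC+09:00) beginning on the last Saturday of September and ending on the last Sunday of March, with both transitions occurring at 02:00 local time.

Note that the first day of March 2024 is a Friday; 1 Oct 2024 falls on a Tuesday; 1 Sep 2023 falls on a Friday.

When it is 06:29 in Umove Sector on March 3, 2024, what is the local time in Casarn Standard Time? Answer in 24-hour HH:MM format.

1 March 2024 is a Friday, so the first Monday is March 4.
1 October 2024 is a Tuesday, so the first Monday is October 7 and the fourth is October 28.
Daylight saving runs 4 March – 28 October; March 3, 2024 is outside that window, so Umove Sector is on standard time at UTC+01:15.
06:29 Umove Sector − 1h15m = 05:14 UTC.
1 September 2023 is a Friday, so Saturdays fall on 2, 9, 16, 23, 30; the last is September 30.
1 March 2024 is a Friday, so Sundays fall on 3, 10, 17, 24, 31; the last is March 31.
At the standard offset (UTC+08:00), 05:14 UTC + 8h = 13:14 Casarn Standard Time standard time.
The standard-time date in Casarn Standard Time, March 3, 2024, lies within the daylight-saving period (30 September 2023 – 31 March 2024), so Casarn Standard Time is on daylight time, UTC+09:00.
05:14 UTC + 9h = 14:14 Casarn Standard Time.

14:14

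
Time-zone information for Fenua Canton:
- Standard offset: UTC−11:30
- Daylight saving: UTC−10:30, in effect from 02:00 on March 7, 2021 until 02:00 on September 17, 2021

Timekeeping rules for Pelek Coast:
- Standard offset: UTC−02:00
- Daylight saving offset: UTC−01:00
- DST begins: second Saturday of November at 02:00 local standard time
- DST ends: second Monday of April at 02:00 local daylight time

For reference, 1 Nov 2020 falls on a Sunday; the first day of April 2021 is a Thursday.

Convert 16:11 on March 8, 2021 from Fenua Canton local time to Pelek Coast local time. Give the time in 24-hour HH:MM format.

01:41

Daylight saving runs 7 March – 17 September; March 8, 2021 is inside that window, so Fenua Canton is at UTC−10:30.
16:11 Fenua Canton + 10h30m = 02:41 UTC (rolling into the next day, 9 March 2021).
1 November 2020 is a Sunday, so the first Saturday is November 7 and the second is November 14.
1 April 2021 is a Thursday, so the first Monday is April 5 and the second is April 12.
At the standard offset (UTC−02:00), 02:41 UTC − 2h = 00:41 Pelek Coast standard time.
The standard-time date in Pelek Coast, March 9, 2021, lies within the daylight-saving period (14 November 2020 – 12 April 2021), so Pelek Coast is on daylight time, UTC−01:00.
02:41 UTC − 1h = 01:41 Pelek Coast.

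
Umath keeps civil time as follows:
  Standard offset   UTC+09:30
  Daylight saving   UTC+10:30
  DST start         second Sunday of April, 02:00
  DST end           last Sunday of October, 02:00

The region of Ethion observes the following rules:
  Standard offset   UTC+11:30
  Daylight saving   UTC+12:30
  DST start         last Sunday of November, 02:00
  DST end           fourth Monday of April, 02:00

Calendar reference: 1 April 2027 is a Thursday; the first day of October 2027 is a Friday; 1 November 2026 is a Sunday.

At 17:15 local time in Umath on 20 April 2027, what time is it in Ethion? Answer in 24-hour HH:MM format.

19:15

1 April 2027 is a Thursday, so the first Sunday is April 4 and the second is April 11.
1 October 2027 is a Friday, so Sundays fall on 3, 10, 17, 24, 31; the last is October 31.
20 April 2027 lies within the daylight-saving period (11 April – 31 October), so Umath is on daylight time, UTC+10:30.
17:15 Umath − 10h30m = 06:45 UTC.
1 November 2026 is a Sunday, so Sundays fall on 1, 8, 15, 22, 29; the last is November 29.
1 April 2027 is a Thursday, so the first Monday is April 5 and the fourth is April 26.
At the standard offset (UTC+11:30), 06:45 UTC + 11h30m = 18:15 Ethion standard time.
Daylight saving runs 29 November 2026 – 26 April 2027; the standard-time date in Ethion, 20 April 2027, is inside that window, so Ethion is at UTC+12:30.
06:45 UTC + 12h30m = 19:15 Ethion.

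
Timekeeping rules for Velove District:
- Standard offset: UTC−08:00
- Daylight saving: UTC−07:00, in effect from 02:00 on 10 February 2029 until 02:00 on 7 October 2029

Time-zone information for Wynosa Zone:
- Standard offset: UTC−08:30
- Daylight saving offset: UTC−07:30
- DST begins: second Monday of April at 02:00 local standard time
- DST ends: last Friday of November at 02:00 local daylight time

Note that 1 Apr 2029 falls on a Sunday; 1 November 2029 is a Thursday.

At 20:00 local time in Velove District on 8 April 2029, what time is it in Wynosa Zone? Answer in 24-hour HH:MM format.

18:30

8 April 2029 falls between 10 February and 7 October, so daylight saving is in effect and Velove District is at UTC−07:00.
20:00 Velove District + 7h = 03:00 UTC (rolling into the next day, 9 April 2029).
1 April 2029 is a Sunday, so the first Monday is April 2 and the second is April 9.
1 November 2029 is a Thursday, so Fridays fall on 2, 9, 16, 23, 30; the last is November 30.
At the standard offset (UTC−08:30), 03:00 UTC − 8h30m = 18:30 Wynosa Zone standard time (rolling into the previous day, 8 April 2029).
Daylight saving runs 9 April – 30 November; the standard-time date in Wynosa Zone, 8 April 2029, is outside that window, so Wynosa Zone is on standard time at UTC−08:30.
03:00 UTC − 8h30m = 18:30 Wynosa Zone (rolling into the previous day, 8 April 2029).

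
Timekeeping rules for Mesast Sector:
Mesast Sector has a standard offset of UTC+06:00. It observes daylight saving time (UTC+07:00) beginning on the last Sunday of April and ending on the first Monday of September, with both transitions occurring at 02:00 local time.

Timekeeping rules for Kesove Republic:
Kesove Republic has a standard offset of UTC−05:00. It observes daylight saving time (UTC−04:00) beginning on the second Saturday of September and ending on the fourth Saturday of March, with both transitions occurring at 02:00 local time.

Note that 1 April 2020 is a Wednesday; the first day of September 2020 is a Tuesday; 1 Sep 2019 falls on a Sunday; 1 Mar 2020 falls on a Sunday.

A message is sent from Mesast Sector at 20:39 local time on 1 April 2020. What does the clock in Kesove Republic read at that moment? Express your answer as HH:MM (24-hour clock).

1 April 2020 is a Wednesday, so Sundays fall on 5, 12, 19, 26; the last is April 26.
1 September 2020 is a Tuesday, so the first Monday is September 7.
1 April 2020 is outside the daylight-saving period (26 April – 7 September), so Mesast Sector is on standard time, UTC+06:00.
20:39 Mesast Sector − 6h = 14:39 UTC.
1 September 2019 is a Sunday, so the first Saturday is September 7 and the second is September 14.
1 March 2020 is a Sunday, so the first Saturday is March 7 and the fourth is March 28.
At the standard offset (UTC−05:00), 14:39 UTC − 5h = 09:39 Kesove Republic standard time.
The standard-time date in Kesove Republic, 1 April 2020, is outside the daylight-saving period (14 September 2019 – 28 March 2020), so Kesove Republic is on standard time, UTC−05:00.
14:39 UTC − 5h = 09:39 Kesove Republic.

09:39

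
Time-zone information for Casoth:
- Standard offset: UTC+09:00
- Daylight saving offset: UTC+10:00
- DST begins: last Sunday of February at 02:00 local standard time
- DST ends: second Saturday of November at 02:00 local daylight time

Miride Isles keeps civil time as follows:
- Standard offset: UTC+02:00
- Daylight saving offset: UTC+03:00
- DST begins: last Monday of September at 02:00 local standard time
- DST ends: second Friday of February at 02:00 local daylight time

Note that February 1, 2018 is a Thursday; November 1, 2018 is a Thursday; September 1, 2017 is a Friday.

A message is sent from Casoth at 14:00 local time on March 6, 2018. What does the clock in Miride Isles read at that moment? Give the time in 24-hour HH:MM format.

1 February 2018 is a Thursday, so Sundays fall on 4, 11, 18, 25; the last is February 25.
1 November 2018 is a Thursday, so the first Saturday is November 3 and the second is November 10.
Daylight saving runs 25 February – 10 November; March 6, 2018 is inside that window, so Casoth is at UTC+10:00.
14:00 Casoth − 10h = 04:00 UTC.
1 September 2017 is a Friday, so Mondays fall on 4, 11, 18, 25; the last is September 25.
1 February 2018 is a Thursday, so the first Friday is February 2 and the second is February 9.
At the standard offset (UTC+02:00), 04:00 UTC + 2h = 06:00 Miride Isles standard time.
The standard-time date in Miride Isles, March 6, 2018, does not fall between 25 September 2017 and 9 February 2018, so daylight saving is not in effect and Miride Isles is at UTC+02:00.
04:00 UTC + 2h = 06:00 Miride Isles.

06:00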